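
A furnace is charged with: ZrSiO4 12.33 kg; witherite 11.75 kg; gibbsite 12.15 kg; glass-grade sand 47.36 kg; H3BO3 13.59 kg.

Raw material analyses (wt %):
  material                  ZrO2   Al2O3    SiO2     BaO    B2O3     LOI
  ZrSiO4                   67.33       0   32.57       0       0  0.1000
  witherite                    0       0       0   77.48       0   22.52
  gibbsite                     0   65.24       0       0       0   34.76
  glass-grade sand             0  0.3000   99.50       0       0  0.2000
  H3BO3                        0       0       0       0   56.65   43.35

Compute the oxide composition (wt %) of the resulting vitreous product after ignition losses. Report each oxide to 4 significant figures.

The working math keeps exact precision through every step — working values are printed (rounded to four significant figures) between the steps; each reported figure takes just one rounding. The derived quantities, including the yield, LOI, five oxide percentages, the totals, glass mass, are re-derived from the weighed amounts for 84.31 kg of glass in exact precision precisely as stated by the problem or the answer.
Delivered oxide masses:
  ZrO2: 12.33·0.6733 = 8.302 kg
  Al2O3: 12.15·0.6524 + 47.36·0.003000 = 8.069 kg
  SiO2: 12.33·0.3257 + 47.36·0.9950 = 51.14 kg
  BaO: 11.75·0.7748 = 9.104 kg
  B2O3: 13.59·0.5665 = 7.699 kg
LOI: 12.33·0.001000 + 11.75·0.2252 + 12.15·0.3476 + 47.36·0.002000 + 13.59·0.4335 = 12.87 kg
Glass = total batch minus LOI = 97.18 − 12.87 = 84.31 kg (equal to the oxide-mass sum)
each oxide over glass, ×100, is wt %

Glass mass = 84.31 kg (batch 97.18 − LOI 12.87).
Composition: ZrO2 9.846%, Al2O3 9.570%, SiO2 60.65%, BaO 10.80%, B2O3 9.131%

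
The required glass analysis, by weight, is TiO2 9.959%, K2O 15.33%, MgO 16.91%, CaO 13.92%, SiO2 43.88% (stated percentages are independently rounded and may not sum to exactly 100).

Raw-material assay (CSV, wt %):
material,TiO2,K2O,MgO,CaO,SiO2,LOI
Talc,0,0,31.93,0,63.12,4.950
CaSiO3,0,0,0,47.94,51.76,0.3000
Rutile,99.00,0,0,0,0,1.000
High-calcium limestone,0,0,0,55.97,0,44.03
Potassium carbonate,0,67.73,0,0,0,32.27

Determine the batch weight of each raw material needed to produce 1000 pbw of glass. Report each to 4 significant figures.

Batch per 1000 pbw glass:
  Talc: 529.6 pbw
  CaSiO3: 201.9 pbw
  Rutile: 100.6 pbw
  High-calcium limestone: 75.75 pbw
  Potassium carbonate: 226.3 pbw
Total batch = 1134 pbw; LOI loss = 134.2 pbw; yield = 88.17%

All internal work keeps full precision from start to finish — in-progress results are shown rounded off to 4 significant digits at each printed step; each reported value sees exactly one rounding; derived quantities are recomputed starting from the weights at 1000 pbw of glass in exact precision (the yield, five oxide percentages, glass mass, the totals, ignition loss), precisely as stated by either problem or answer.
Target masses of each oxide per 1000 pbw glass:
  TiO2: 9.959% × 1000 = 99.59 pbw
  K2O: 15.33% × 1000 = 153.3 pbw
  MgO: 16.91% × 1000 = 169.1 pbw
  CaO: 13.92% × 1000 = 139.2 pbw
  SiO2: 43.88% × 1000 = 438.8 pbw
Balance tally, oxide-wise, per the reported batch figures, per the basis as stated (target by target, the sums agree within answer rounding):
  TiO2: 100.6·0.9900 = 99.59 pbw (target 99.59 pbw)
  K2O: 226.3·0.6773 = 153.3 pbw (target 153.3 pbw)
  MgO: 529.6·0.3193 = 169.1 pbw (target 169.1 pbw)
  CaO: 201.9·0.4794 + 75.75·0.5597 = 139.2 pbw (target 139.2 pbw)
  SiO2: 529.6·0.6312 + 201.9·0.5176 = 438.8 pbw (target 438.8 pbw)
Glass-mass closure: total charge less LOI = 999.9 pbw (the targets, summed, come to 1000 pbw; with the basis standing at 1000 pbw — gaps are rounding artifacts).
Whole-batch sum: Σ batch = 1134 pbw; loss to ignition Σ batch·LOI = 134.2 pbw; yield, glass over the total, = 88.17%.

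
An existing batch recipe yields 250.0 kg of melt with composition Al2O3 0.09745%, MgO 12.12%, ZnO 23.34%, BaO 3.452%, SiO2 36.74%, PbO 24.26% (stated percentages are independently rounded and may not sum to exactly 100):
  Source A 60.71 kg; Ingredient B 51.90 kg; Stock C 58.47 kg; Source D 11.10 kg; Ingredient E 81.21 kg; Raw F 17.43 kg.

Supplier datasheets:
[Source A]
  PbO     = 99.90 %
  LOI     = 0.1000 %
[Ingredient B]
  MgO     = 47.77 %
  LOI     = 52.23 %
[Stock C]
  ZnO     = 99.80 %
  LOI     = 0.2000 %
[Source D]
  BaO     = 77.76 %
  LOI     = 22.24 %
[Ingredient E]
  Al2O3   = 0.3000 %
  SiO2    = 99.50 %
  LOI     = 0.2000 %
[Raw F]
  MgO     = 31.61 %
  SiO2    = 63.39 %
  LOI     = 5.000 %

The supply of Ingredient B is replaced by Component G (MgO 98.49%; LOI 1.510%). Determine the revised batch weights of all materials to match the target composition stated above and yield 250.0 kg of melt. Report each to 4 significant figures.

All arithmetic runs at exact precision in all steps. The intermediate values are shown with 4-significant-figure rounding in the working. Each reported value is rounded just once. All derived quantities (six oxide percentages, net glass mass, yield, ignition loss, totals) are re-derived from the weighed amounts per 250.0 kg of glass in exact precision, precisely as stated by problem or answer.
Oxide mass targets, per 250.0 kg melt:
  Al2O3: 0.09745% × 250.0 = 0.2436 kg
  MgO: 12.12% × 250.0 = 30.30 kg
  ZnO: 23.34% × 250.0 = 58.35 kg
  BaO: 3.452% × 250.0 = 8.630 kg
  SiO2: 36.74% × 250.0 = 91.85 kg
  PbO: 24.26% × 250.0 = 60.65 kg
Per-oxide balance check working from each reported weight, for the quoted basis mass (sums match the target masses net of answer rounding effects):
  Al2O3: 81.21·0.003000 = 0.2436 kg (target 0.2436 kg)
  MgO: 25.17·0.9849 + 17.43·0.3161 = 30.30 kg (target 30.30 kg)
  ZnO: 58.47·0.9980 = 58.35 kg (target 58.35 kg)
  BaO: 11.10·0.7776 = 8.631 kg (target 8.630 kg)
  SiO2: 81.21·0.9950 + 17.43·0.6339 = 91.85 kg (target 91.85 kg)
  PbO: 60.71·0.9990 = 60.65 kg (target 60.65 kg)
Glass mass check: batch total minus LOI = 250.0 kg (targets for the oxides total 250.0 kg; the stated basis being 250.0 kg — a pure rounding effect).
Adding the batch up: Σ batch = 254.1 kg; Σ batch·LOI gives LOI loss = 4.060 kg; the yield ratio, glass ÷ batch: 98.40%.

Revised batch per 250.0 kg melt:
  Source A: 60.71 kg
  Component G: 25.17 kg
  Stock C: 58.47 kg
  Source D: 11.10 kg
  Ingredient E: 81.21 kg
  Raw F: 17.43 kg
Total batch = 254.1 kg; LOI loss = 4.060 kg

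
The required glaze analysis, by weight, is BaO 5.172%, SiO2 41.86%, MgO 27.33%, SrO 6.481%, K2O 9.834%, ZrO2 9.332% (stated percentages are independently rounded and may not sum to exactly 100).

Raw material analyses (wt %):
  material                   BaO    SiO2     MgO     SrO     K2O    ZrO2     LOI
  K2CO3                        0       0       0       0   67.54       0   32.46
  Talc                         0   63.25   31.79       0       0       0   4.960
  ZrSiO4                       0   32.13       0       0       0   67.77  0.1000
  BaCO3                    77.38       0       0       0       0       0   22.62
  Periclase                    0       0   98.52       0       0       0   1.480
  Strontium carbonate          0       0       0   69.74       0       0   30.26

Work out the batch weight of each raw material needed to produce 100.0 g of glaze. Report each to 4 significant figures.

Batch per 100.0 g glaze:
  K2CO3: 14.56 g
  Talc: 59.19 g
  ZrSiO4: 13.77 g
  BaCO3: 6.684 g
  Periclase: 8.642 g
  Strontium carbonate: 9.293 g
Total batch = 112.1 g; LOI loss = 12.13 g; yield = 89.19%

The whole derivation maintains full float precision at every stage. Mid-chain values appear (rounded to 4 significant figures) in the working; each reported value is rounded only once; the derived quantities, which include yield, LOI, totals, six oxide percentages, glass mass, are computed at full precision, as they appear in question or answer, using the weight values per 100.0 g of glass.
Oxide-by-oxide targets in 100.0 g glaze:
  BaO: 5.172% × 100.0 = 5.172 g
  SiO2: 41.86% × 100.0 = 41.86 g
  MgO: 27.33% × 100.0 = 27.33 g
  SrO: 6.481% × 100.0 = 6.481 g
  K2O: 9.834% × 100.0 = 9.834 g
  ZrO2: 9.332% × 100.0 = 9.332 g
Sums-versus-targets review using the reported weights, relative to the basis at hand (summed amounts equal target values net of answer rounding effects):
  BaO: 6.684·0.7738 = 5.172 g (target 5.172 g)
  SiO2: 59.19·0.6325 + 13.77·0.3213 = 41.86 g (target 41.86 g)
  MgO: 59.19·0.3179 + 8.642·0.9852 = 27.33 g (target 27.33 g)
  SrO: 9.293·0.6974 = 6.481 g (target 6.481 g)
  K2O: 14.56·0.6754 = 9.834 g (target 9.834 g)
  ZrO2: 13.77·0.6777 = 9.332 g (target 9.332 g)
Glass-mass bookkeeping: total batch − LOI = 100.0 g (the Σ of target masses is 100.0 g; stated basis 100.0 g — deltas are rounding alone).
Whole-batch sum: Σ batch = 112.1 g; LOI loss = Σ batch·LOI = 12.13 g; glass ÷ batch gives a yield of 89.19%.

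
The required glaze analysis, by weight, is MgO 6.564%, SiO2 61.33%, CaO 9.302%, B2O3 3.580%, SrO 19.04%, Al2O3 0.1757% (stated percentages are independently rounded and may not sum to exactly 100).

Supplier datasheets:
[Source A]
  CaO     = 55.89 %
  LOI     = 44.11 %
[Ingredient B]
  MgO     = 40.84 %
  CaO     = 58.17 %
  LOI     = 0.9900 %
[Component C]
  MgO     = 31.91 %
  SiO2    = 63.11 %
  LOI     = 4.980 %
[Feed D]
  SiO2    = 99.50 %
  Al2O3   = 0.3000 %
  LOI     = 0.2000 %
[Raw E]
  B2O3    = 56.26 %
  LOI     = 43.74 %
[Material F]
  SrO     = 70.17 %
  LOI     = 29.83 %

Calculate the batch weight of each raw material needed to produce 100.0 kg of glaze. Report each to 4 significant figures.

Batch per 100.0 kg glaze:
  Source A: 3.853 kg
  Ingredient B: 12.29 kg
  Component C: 4.843 kg
  Feed D: 58.57 kg
  Raw E: 6.363 kg
  Material F: 27.13 kg
Total batch = 113.0 kg; LOI loss = 13.06 kg; yield = 88.45%

The whole derivation holds exact precision through every step — intermediates are displayed rounded to 4 significant figures alongside each step — every reported value takes exactly one rounding — derived quantities (the six compositions, net glass mass, the totals, the yield, ignition loss) are re-derived in full float precision using the weight values on 100.0 kg of glass as they appear in question or answer.
The oxide mass targets at 100.0 kg glaze:
  MgO: 6.564% × 100.0 = 6.564 kg
  SiO2: 61.33% × 100.0 = 61.33 kg
  CaO: 9.302% × 100.0 = 9.302 kg
  B2O3: 3.580% × 100.0 = 3.580 kg
  SrO: 19.04% × 100.0 = 19.04 kg
  Al2O3: 0.1757% × 100.0 = 0.1757 kg
Mass-balance tally per oxide applying the batch weights above, on the stated basis (sums match the target masses within answer rounding):
  MgO: 12.29·0.4084 + 4.843·0.3191 = 6.565 kg (target 6.564 kg)
  SiO2: 4.843·0.6311 + 58.57·0.9950 = 61.33 kg (target 61.33 kg)
  CaO: 3.853·0.5589 + 12.29·0.5817 = 9.303 kg (target 9.302 kg)
  B2O3: 6.363·0.5626 = 3.580 kg (target 3.580 kg)
  SrO: 27.13·0.7017 = 19.04 kg (target 19.04 kg)
  Al2O3: 58.57·0.003000 = 0.1757 kg (target 0.1757 kg)
Glass mass check: net batch after ignition = 99.99 kg (the targets, summed, come to 99.99 kg; against the stated basis, 100.0 kg — differing by rounding only).
Total batch = Σ batch = 113.0 kg; ignition loss, Σ(batch × LOI) = 13.06 kg; yield, glass over the total, = 88.45%.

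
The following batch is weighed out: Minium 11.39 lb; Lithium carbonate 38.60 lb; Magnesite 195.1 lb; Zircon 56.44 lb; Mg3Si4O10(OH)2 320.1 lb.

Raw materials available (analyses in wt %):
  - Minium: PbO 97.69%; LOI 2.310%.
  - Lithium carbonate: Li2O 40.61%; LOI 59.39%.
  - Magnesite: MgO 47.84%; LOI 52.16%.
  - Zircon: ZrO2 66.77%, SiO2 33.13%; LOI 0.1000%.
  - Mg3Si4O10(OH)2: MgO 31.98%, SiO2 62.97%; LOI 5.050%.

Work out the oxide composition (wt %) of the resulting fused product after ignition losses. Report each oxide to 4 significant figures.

Values along the way appear (rounded to 4 significant figures) between the steps. Each numeric step carries full precision all the way through — every reported result is rounded only once. The derived quantities are recomputed using the weight values on 480.5 lb of glass at full precision (glass mass, yield, the totals, the five compositions, ignition loss) as quoted within problem or answer.
Oxide masses out of the charge:
  Li2O: 38.60·0.4061 = 15.68 lb
  MgO: 195.1·0.4784 + 320.1·0.3198 = 195.7 lb
  PbO: 11.39·0.9769 = 11.13 lb
  ZrO2: 56.44·0.6677 = 37.68 lb
  SiO2: 56.44·0.3313 + 320.1·0.6297 = 220.3 lb
LOI: 11.39·0.02310 + 38.60·0.5939 + 195.1·0.5216 + 56.44·0.001000 + 320.1·0.05050 = 141.2 lb
Glass mass = batch − LOI = 621.6 − 141.2 = 480.5 lb (consistent with Σ oxide mass)
oxide / glass × 100 gives the wt %

Glass mass = 480.5 lb (batch 621.6 − LOI 141.2).
Composition: Li2O 3.263%, MgO 40.73%, PbO 2.316%, ZrO2 7.844%, SiO2 45.85%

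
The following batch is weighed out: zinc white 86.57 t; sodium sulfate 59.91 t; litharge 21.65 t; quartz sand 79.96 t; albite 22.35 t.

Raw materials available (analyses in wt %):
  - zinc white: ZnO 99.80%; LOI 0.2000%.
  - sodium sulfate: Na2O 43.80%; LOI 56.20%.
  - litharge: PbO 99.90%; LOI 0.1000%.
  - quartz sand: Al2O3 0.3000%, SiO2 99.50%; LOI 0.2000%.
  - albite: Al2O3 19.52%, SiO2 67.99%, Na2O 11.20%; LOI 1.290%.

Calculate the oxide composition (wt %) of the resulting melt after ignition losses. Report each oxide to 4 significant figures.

Glass mass = 236.1 t (batch 270.4 − LOI 34.31).
Composition: Al2O3 1.949%, SiO2 40.13%, PbO 9.160%, Na2O 12.17%, ZnO 36.59%

Values along the way are printed rounded off to 4 significant figures across the worked steps; all arithmetic carries exact precision all the way through — a single rounding finalizes every reported figure. Derived quantities are re-derived using the weight values per 236.1 t of glass in exact precision (the totals, five oxide percentages, glass mass, yield, ignition loss) as quoted within the question or the answer.
Delivered oxide masses:
  Al2O3: 79.96·0.003000 + 22.35·0.1952 = 4.603 t
  SiO2: 79.96·0.9950 + 22.35·0.6799 = 94.76 t
  PbO: 21.65·0.9990 = 21.63 t
  Na2O: 59.91·0.4380 + 22.35·0.1120 = 28.74 t
  ZnO: 86.57·0.9980 = 86.40 t
LOI: 86.57·0.002000 + 59.91·0.5620 + 21.65·0.001000 + 79.96·0.002000 + 22.35·0.01290 = 34.31 t
Net of LOI, the glass mass = 270.4 − 34.31 = 236.1 t (= Σ oxide masses)
each wt % is 100 × oxide ÷ glass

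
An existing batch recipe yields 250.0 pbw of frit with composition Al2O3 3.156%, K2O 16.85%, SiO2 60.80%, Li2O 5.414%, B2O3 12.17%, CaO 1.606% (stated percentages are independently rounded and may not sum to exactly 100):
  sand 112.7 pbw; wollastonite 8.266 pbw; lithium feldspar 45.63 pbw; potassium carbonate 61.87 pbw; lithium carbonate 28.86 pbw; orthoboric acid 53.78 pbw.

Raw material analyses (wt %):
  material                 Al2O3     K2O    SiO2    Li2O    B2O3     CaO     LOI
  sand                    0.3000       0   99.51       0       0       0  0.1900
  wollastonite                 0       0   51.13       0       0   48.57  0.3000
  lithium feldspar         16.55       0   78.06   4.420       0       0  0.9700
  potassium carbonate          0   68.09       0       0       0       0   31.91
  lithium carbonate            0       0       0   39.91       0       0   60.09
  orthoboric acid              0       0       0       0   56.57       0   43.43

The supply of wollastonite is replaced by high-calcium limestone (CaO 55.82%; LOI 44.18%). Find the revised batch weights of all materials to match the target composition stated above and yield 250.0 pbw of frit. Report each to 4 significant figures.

In-progress results are shown, rounded to 4 significant figures, at each printed step; the working math keeps exact precision end to end — each reported figure includes exactly one rounding — derived quantities, including LOI, totals, the six compositions, yield, glass mass, are re-derived starting from the weights per 250.0 pbw of glass at full float precision, as given in the problem or answer text.
Target masses of each oxide per 250.0 pbw frit:
  Al2O3: 3.156% × 250.0 = 7.890 pbw
  K2O: 16.85% × 250.0 = 42.12 pbw
  SiO2: 60.80% × 250.0 = 152.0 pbw
  Li2O: 5.414% × 250.0 = 13.54 pbw
  B2O3: 12.17% × 250.0 = 30.42 pbw
  CaO: 1.606% × 250.0 = 4.015 pbw
Per-oxide balance check using the reported weights, relative to the basis at hand (oxide sums agree with the targets exact up to rounding of places):
  Al2O3: 117.0·0.003000 + 45.55·0.1655 = 7.890 pbw (target 7.890 pbw)
  K2O: 61.87·0.6809 = 42.13 pbw (target 42.12 pbw)
  SiO2: 117.0·0.9951 + 45.55·0.7806 = 152.0 pbw (target 152.0 pbw)
  Li2O: 45.55·0.04420 + 28.87·0.3991 = 13.54 pbw (target 13.54 pbw)
  B2O3: 53.78·0.5657 = 30.42 pbw (target 30.42 pbw)
  CaO: 7.193·0.5582 = 4.015 pbw (target 4.015 pbw)
Consistency of the glass mass: total charge less LOI = 250.0 pbw (summing oxide targets gives 250.0 pbw; basis as stated: 250.0 pbw — gaps are rounding artifacts).
Whole-batch sum: Σ batch = 314.3 pbw; loss to ignition Σ batch·LOI = 64.29 pbw; as yield: glass ÷ batch → 79.54%.

Revised batch per 250.0 pbw frit:
  sand: 117.0 pbw
  high-calcium limestone: 7.193 pbw
  lithium feldspar: 45.55 pbw
  potassium carbonate: 61.87 pbw
  lithium carbonate: 28.87 pbw
  orthoboric acid: 53.78 pbw
Total batch = 314.3 pbw; LOI loss = 64.29 pbw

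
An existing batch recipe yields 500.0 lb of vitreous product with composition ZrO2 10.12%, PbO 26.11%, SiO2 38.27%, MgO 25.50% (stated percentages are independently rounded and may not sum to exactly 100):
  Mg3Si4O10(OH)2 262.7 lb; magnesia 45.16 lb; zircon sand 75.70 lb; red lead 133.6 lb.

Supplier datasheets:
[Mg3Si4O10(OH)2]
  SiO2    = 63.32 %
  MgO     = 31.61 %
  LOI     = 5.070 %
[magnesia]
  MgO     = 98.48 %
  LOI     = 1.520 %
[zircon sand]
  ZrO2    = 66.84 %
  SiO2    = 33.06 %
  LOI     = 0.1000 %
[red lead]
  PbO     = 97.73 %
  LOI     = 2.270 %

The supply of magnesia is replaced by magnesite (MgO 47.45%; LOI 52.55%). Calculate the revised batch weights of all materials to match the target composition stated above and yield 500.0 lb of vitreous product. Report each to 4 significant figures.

Revised batch per 500.0 lb vitreous product:
  Mg3Si4O10(OH)2: 262.7 lb
  magnesite: 93.72 lb
  zircon sand: 75.70 lb
  red lead: 133.6 lb
Total batch = 565.7 lb; LOI loss = 65.68 lb

Intermediates are shown, with 4-significant-figure rounding, across the worked steps. The whole derivation holds full float precision in all steps — a single rounding yields each reported result. All derived quantities, including four oxide percentages, the yield, ignition loss, glass mass, the totals, are recomputed using the weight values at 500.0 lb of glass at full float precision, exactly as shown in the question or the answer.
Per-oxide target masses for 500.0 lb vitreous product:
  ZrO2: 10.12% × 500.0 = 50.60 lb
  PbO: 26.11% × 500.0 = 130.6 lb
  SiO2: 38.27% × 500.0 = 191.4 lb
  MgO: 25.50% × 500.0 = 127.5 lb
Checking each oxide sum on the weights just shown, per the basis as stated (target by target, the sums agree exact up to rounding of places):
  ZrO2: 75.70·0.6684 = 50.60 lb (target 50.60 lb)
  PbO: 133.6·0.9773 = 130.6 lb (target 130.6 lb)
  SiO2: 262.7·0.6332 + 75.70·0.3306 = 191.4 lb (target 191.4 lb)
  MgO: 262.7·0.3161 + 93.72·0.4745 = 127.5 lb (target 127.5 lb)
Glass-mass bookkeeping: whole batch net of LOI = 500.0 lb (per-oxide target masses sum to 500.0 lb; versus the stated basis of 500.0 lb — rounding explains the deltas).
Batch total: Σ batch = 565.7 lb; LOI loss = Σ batch·LOI = 65.68 lb; the yield ratio, glass ÷ batch: 88.39%.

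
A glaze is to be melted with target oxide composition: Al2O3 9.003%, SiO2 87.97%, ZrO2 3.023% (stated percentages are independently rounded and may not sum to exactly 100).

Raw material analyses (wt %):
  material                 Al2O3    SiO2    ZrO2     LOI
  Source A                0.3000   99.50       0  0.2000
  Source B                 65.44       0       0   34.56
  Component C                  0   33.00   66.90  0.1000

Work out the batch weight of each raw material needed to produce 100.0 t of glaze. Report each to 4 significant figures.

Batch per 100.0 t glaze:
  Source A: 86.91 t
  Source B: 13.36 t
  Component C: 4.519 t
Total batch = 104.8 t; LOI loss = 4.796 t; yield = 95.42%

Values along the way are printed, with 4-significant-digit rounding, on the page. All internal work holds exact precision at every stage — each reported number undergoes a single rounding — derived quantities (three oxide percentages, yield, glass mass, totals, ignition loss) are re-derived in exact precision starting from the weights for 100.0 t of glass, exactly as printed in question or answer.
The oxide mass targets at 100.0 t glaze:
  Al2O3: 9.003% × 100.0 = 9.003 t
  SiO2: 87.97% × 100.0 = 87.97 t
  ZrO2: 3.023% × 100.0 = 3.023 t
Verifying the oxide balance using the reported weights, against the basis in use (oxide sums agree with the targets inside rounding margins):
  Al2O3: 86.91·0.003000 + 13.36·0.6544 = 9.004 t (target 9.003 t)
  SiO2: 86.91·0.9950 + 4.519·0.3300 = 87.97 t (target 87.97 t)
  ZrO2: 4.519·0.6690 = 3.023 t (target 3.023 t)
Auditing the glass mass value: total batch − LOI = 99.99 t (the targets, summed, come to 100.0 t; the stated basis being 100.0 t — deltas are rounding alone).
Summing the batch: Σ batch = 104.8 t; the LOI term Σ batch·LOI equals 4.796 t; yield = glass ÷ total batch = 95.42%.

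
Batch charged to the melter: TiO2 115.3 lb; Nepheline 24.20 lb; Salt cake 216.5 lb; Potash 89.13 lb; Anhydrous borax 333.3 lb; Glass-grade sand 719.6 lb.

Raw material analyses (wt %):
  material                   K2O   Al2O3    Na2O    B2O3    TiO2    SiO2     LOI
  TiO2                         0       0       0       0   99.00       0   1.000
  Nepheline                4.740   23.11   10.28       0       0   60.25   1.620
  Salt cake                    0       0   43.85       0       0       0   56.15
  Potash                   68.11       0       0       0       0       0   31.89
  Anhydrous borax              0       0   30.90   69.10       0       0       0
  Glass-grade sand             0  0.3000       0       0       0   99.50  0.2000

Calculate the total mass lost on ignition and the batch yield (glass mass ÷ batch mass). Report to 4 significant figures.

Values along the way appear (rounded to 4 significant digits) between the steps; the whole derivation holds full float precision throughout; exactly one rounding lands on every reported value; the derived quantities (the six compositions, net glass mass, ignition loss, totals, yield) are computed from the weighed amounts per 1345 lb of glass at exact precision, as set out in the problem or the answer.
Per-material ignition loss:
  TiO2: 115.3 × 0.01000 = 1.153 lb
  Nepheline: 24.20 × 0.01620 = 0.3920 lb
  Salt cake: 216.5 × 0.5615 = 121.6 lb
  Potash: 89.13 × 0.3189 = 28.42 lb
  Anhydrous borax: 333.3 × 0 = 0 lb
  Glass-grade sand: 719.6 × 0.002000 = 1.439 lb
Total LOI = 153.0 lb
Glass = batch − LOI = 1498 − 153.0 = 1345 lb

LOI loss = 153.0 lb; glass = 1345 lb; yield = 89.79%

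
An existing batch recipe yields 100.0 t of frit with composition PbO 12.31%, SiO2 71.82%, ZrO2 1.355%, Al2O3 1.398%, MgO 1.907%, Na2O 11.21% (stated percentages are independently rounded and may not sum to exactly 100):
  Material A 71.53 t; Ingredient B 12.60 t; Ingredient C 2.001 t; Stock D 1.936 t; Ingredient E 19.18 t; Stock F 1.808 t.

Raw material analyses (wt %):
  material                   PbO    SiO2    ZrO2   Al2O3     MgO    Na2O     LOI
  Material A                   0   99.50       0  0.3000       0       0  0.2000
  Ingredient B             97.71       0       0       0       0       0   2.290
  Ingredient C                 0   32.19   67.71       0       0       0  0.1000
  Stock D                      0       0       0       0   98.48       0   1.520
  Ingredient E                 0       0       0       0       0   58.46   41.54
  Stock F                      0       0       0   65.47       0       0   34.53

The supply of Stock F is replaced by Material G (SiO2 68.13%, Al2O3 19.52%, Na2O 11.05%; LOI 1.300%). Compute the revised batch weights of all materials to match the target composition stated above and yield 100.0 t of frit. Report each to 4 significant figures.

Revised batch per 100.0 t frit:
  Material A: 67.34 t
  Ingredient B: 12.60 t
  Ingredient C: 2.001 t
  Stock D: 1.936 t
  Ingredient E: 18.02 t
  Material G: 6.127 t
Total batch = 108.0 t; LOI loss = 8.020 t

The intermediate values are displayed with 4-significant-digit rounding within the worked lines; each numeric step carries exact precision from first step to last — every reported value receives exactly one rounding — derived quantities, which include the yield, net glass mass, ignition loss, the totals, the six compositions, are computed in full precision, as given in the problem or the answer, starting from the weights per 100.0 t of glass.
Oxide-by-oxide targets in 100.0 t frit:
  PbO: 12.31% × 100.0 = 12.31 t
  SiO2: 71.82% × 100.0 = 71.82 t
  ZrO2: 1.355% × 100.0 = 1.355 t
  Al2O3: 1.398% × 100.0 = 1.398 t
  MgO: 1.907% × 100.0 = 1.907 t
  Na2O: 11.21% × 100.0 = 11.21 t
Per-oxide balance check per the reported batch figures, versus the basis set out (each sum matches its target mass once rounding is allowed for):
  PbO: 12.60·0.9771 = 12.31 t (target 12.31 t)
  SiO2: 67.34·0.9950 + 2.001·0.3219 + 6.127·0.6813 = 71.82 t (target 71.82 t)
  ZrO2: 2.001·0.6771 = 1.355 t (target 1.355 t)
  Al2O3: 67.34·0.003000 + 6.127·0.1952 = 1.398 t (target 1.398 t)
  MgO: 1.936·0.9848 = 1.907 t (target 1.907 t)
  Na2O: 18.02·0.5846 + 6.127·0.1105 = 11.21 t (target 11.21 t)
Consistency of the glass mass: total charge less LOI = 100.0 t (summing oxide targets gives 100.0 t; the stated basis being 100.0 t — gaps are rounding artifacts).
Batch total: Σ batch = 108.0 t; the LOI term Σ batch·LOI equals 8.020 t; as yield: glass ÷ batch → 92.58%.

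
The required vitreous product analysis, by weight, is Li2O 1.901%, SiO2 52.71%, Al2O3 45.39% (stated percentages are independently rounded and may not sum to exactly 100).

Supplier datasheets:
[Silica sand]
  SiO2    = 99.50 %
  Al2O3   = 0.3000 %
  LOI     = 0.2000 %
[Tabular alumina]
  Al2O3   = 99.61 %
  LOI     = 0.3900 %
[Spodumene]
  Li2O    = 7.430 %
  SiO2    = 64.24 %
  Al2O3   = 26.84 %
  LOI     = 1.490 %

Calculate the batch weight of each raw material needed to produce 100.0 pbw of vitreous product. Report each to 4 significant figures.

Batch per 100.0 pbw vitreous product:
  Silica sand: 36.46 pbw
  Tabular alumina: 38.56 pbw
  Spodumene: 25.59 pbw
Total batch = 100.6 pbw; LOI loss = 0.6046 pbw; yield = 99.40%

All internal work holds exact precision at all times. Working values are printed, rounded to 4 significant figures, on the page; exactly one rounding goes into every reported number. The derived quantities are rebuilt from the batch weights on 100.0 pbw of glass at exact precision (totals, the three compositions, net glass mass, ignition loss, yield), as written in either problem or answer.
Oxide-by-oxide targets in 100.0 pbw vitreous product:
  Li2O: 1.901% × 100.0 = 1.901 pbw
  SiO2: 52.71% × 100.0 = 52.71 pbw
  Al2O3: 45.39% × 100.0 = 45.39 pbw
Sums-versus-targets review using the reported weights, versus the basis set out (delivered sums recover each target once rounding is allowed for):
  Li2O: 25.59·0.07430 = 1.901 pbw (target 1.901 pbw)
  SiO2: 36.46·0.9950 + 25.59·0.6424 = 52.72 pbw (target 52.71 pbw)
  Al2O3: 36.46·0.003000 + 38.56·0.9961 + 25.59·0.2684 = 45.39 pbw (target 45.39 pbw)
Consistency of the glass mass: the batch minus its LOI: 100.0 pbw (targets for the oxides total 100.0 pbw; basis as stated: 100.0 pbw — differing by rounding only).
Batch total: Σ batch = 100.6 pbw; Σ batch·LOI gives LOI loss = 0.6046 pbw; yield = glass ÷ total batch = 99.40%.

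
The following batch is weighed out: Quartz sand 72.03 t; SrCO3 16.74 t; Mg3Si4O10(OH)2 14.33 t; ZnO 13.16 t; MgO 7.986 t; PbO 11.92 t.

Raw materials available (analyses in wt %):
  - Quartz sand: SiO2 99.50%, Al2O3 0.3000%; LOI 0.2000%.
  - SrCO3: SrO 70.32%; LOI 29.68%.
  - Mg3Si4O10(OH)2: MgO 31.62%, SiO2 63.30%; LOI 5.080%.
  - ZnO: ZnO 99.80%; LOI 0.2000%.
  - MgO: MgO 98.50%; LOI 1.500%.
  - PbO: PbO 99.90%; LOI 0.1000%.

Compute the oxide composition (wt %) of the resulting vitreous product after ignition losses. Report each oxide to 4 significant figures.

Glass mass = 130.2 t (batch 136.2 − LOI 5.998).
Composition: SrO 9.043%, MgO 9.524%, SiO2 62.03%, PbO 9.148%, Al2O3 0.1660%, ZnO 10.09%

The intermediate values are shown rounded to four significant figures. Full float precision is kept through every step — every reported result takes just one rounding — derived quantities (net glass mass, the six compositions, the totals, the yield, ignition loss) are rebuilt starting from the weights per 130.2 t of glass in full float precision, precisely as stated by question or answer.
What the batch supplies per oxide:
  SrO: 16.74·0.7032 = 11.77 t
  MgO: 14.33·0.3162 + 7.986·0.9850 = 12.40 t
  SiO2: 72.03·0.9950 + 14.33·0.6330 = 80.74 t
  PbO: 11.92·0.9990 = 11.91 t
  Al2O3: 72.03·0.003000 = 0.2161 t
  ZnO: 13.16·0.9980 = 13.13 t
LOI: 72.03·0.002000 + 16.74·0.2968 + 14.33·0.05080 + 13.16·0.002000 + 7.986·0.01500 + 11.92·0.001000 = 5.998 t
Glass = total batch minus LOI = 136.2 − 5.998 = 130.2 t (equal to the oxide-mass sum)
wt %: oxide over glass, times 100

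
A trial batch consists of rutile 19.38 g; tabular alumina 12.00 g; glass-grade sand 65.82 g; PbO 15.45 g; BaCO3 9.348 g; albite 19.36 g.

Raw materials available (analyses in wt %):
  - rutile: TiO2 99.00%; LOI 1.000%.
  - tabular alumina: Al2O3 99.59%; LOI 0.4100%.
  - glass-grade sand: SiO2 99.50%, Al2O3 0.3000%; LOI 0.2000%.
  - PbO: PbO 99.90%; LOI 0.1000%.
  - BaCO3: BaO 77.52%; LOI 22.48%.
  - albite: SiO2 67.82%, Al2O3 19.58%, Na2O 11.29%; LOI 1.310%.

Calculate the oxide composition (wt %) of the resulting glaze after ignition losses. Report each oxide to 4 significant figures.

Working values are displayed, rounded to four significant digits, on the page. The working math keeps exact precision in every operation — every reported result takes exactly one rounding; all derived quantities are re-derived at exact precision (six oxide percentages, totals, the yield, LOI, glass mass) starting from the weights at 138.6 g of glass, exactly as printed in the question or the answer.
Mass of each oxide from the mix:
  SiO2: 65.82·0.9950 + 19.36·0.6782 = 78.62 g
  Al2O3: 12.00·0.9959 + 65.82·0.003000 + 19.36·0.1958 = 15.94 g
  Na2O: 19.36·0.1129 = 2.186 g
  TiO2: 19.38·0.9900 = 19.19 g
  PbO: 15.45·0.9990 = 15.43 g
  BaO: 9.348·0.7752 = 7.247 g
LOI: 19.38·0.01000 + 12.00·0.004100 + 65.82·0.002000 + 15.45·0.001000 + 9.348·0.2248 + 19.36·0.01310 = 2.745 g
The glass mass, total less LOI, = 141.4 − 2.745 = 138.6 g (= the summed oxide contributions)
oxide / glass × 100 gives the wt %

Glass mass = 138.6 g (batch 141.4 − LOI 2.745).
Composition: SiO2 56.72%, Al2O3 11.50%, Na2O 1.577%, TiO2 13.84%, PbO 11.14%, BaO 5.228%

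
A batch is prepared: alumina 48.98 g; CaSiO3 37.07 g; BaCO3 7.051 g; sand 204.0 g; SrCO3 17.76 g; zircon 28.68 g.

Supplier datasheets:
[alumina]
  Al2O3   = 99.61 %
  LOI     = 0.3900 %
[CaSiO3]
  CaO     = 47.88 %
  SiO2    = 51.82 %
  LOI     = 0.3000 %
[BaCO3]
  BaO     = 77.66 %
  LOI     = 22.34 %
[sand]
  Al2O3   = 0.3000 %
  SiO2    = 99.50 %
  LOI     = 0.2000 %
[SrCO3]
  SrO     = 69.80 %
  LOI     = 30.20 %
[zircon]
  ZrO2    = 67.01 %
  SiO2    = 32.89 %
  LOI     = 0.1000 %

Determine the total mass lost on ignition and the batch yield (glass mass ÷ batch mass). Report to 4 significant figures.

Intermediates appear (rounded to four significant digits) in the printout; full float precision is maintained end to end. Each reported number is rounded only once — all derived quantities are computed at exact precision (glass mass, the six compositions, totals, ignition loss, the yield) starting from the weights at 335.9 g of glass precisely as stated by the problem or the answer.
Ignition loss by material:
  alumina: 48.98 × 0.003900 = 0.1910 g
  CaSiO3: 37.07 × 0.003000 = 0.1112 g
  BaCO3: 7.051 × 0.2234 = 1.575 g
  sand: 204.0 × 0.002000 = 0.4080 g
  SrCO3: 17.76 × 0.3020 = 5.364 g
  zircon: 28.68 × 0.001000 = 0.02868 g
Total LOI = 7.678 g
Glass = batch − LOI = 343.5 − 7.678 = 335.9 g

LOI loss = 7.678 g; glass = 335.9 g; yield = 97.77%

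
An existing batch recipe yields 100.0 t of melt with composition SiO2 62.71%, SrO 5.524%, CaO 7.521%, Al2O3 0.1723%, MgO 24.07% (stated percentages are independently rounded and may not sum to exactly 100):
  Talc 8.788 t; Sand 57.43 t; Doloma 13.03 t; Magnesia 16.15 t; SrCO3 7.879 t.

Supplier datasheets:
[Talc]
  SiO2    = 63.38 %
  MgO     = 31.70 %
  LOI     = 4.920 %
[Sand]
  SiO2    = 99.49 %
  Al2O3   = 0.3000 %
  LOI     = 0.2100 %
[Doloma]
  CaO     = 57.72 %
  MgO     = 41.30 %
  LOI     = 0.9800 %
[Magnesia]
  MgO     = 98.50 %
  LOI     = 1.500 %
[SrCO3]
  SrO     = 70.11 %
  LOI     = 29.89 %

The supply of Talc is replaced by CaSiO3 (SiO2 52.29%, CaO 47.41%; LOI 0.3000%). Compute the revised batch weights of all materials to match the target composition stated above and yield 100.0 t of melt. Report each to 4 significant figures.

Exact precision is held in every operation; working values are printed, with 4-significant-digit rounding, when written out — each reported value carries a single rounding; derived quantities (the yield, glass mass, the totals, LOI, the five compositions) are carried from the weighed amounts per 100.0 t of glass at exact precision as given in the problem or answer text.
The oxide mass targets at 100.0 t melt:
  SiO2: 62.71% × 100.0 = 62.71 t
  SrO: 5.524% × 100.0 = 5.524 t
  CaO: 7.521% × 100.0 = 7.521 t
  Al2O3: 0.1723% × 100.0 = 0.1723 t
  MgO: 24.07% × 100.0 = 24.07 t
Balance tally, oxide-wise, given the weights on record, on the stated basis (every target is met by its sum up to rounding of the answer):
  SiO2: 10.65·0.5229 + 57.43·0.9949 = 62.71 t (target 62.71 t)
  SrO: 7.879·0.7011 = 5.524 t (target 5.524 t)
  CaO: 10.65·0.4741 + 4.281·0.5772 = 7.520 t (target 7.521 t)
  Al2O3: 57.43·0.003000 = 0.1723 t (target 0.1723 t)
  MgO: 4.281·0.4130 + 22.64·0.9850 = 24.07 t (target 24.07 t)
Glass mass check: the batch minus its LOI: 99.99 t (the targets, summed, come to 100.0 t; against the stated basis, 100.0 t — a pure rounding effect).
Adding the batch up: Σ batch = 102.9 t; ignition loss, Σ(batch × LOI) = 2.889 t; glass ÷ batch gives a yield of 97.19%.

Revised batch per 100.0 t melt:
  CaSiO3: 10.65 t
  Sand: 57.43 t
  Doloma: 4.281 t
  Magnesia: 22.64 t
  SrCO3: 7.879 t
Total batch = 102.9 t; LOI loss = 2.889 t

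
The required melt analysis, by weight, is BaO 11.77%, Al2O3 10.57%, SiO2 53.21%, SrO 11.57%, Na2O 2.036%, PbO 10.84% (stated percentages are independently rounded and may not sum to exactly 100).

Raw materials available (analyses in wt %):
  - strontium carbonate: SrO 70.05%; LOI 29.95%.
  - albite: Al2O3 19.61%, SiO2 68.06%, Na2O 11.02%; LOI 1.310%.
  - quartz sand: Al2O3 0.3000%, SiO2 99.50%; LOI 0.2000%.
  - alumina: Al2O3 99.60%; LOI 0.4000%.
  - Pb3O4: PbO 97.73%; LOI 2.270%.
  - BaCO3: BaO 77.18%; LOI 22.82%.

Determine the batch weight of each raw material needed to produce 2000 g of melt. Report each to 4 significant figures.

Batch per 2000 g melt:
  strontium carbonate: 330.3 g
  albite: 369.5 g
  quartz sand: 816.8 g
  alumina: 137.0 g
  Pb3O4: 221.8 g
  BaCO3: 305.0 g
Total batch = 2180 g; LOI loss = 180.6 g; yield = 91.72%

Values along the way appear, with 4-significant-digit rounding, in the printout. Every computation carries exact precision throughout; every reported number is rounded just once; all derived quantities are rebuilt from the weighed amounts for 2000 g of glass at full float precision (the yield, totals, the six compositions, net glass mass, ignition loss), exactly as shown in the problem or answer text.
Target masses of each oxide per 2000 g melt:
  BaO: 11.77% × 2000 = 235.4 g
  Al2O3: 10.57% × 2000 = 211.4 g
  SiO2: 53.21% × 2000 = 1064 g
  SrO: 11.57% × 2000 = 231.4 g
  Na2O: 2.036% × 2000 = 40.72 g
  PbO: 10.84% × 2000 = 216.8 g
A balance pass over the oxides, applying the batch weights above, under the basis named above (oxide sums agree with the targets exact up to rounding of places):
  BaO: 305.0·0.7718 = 235.4 g (target 235.4 g)
  Al2O3: 369.5·0.1961 + 816.8·0.003000 + 137.0·0.9960 = 211.4 g (target 211.4 g)
  SiO2: 369.5·0.6806 + 816.8·0.9950 = 1064 g (target 1064 g)
  SrO: 330.3·0.7005 = 231.4 g (target 231.4 g)
  Na2O: 369.5·0.1102 = 40.72 g (target 40.72 g)
  PbO: 221.8·0.9773 = 216.8 g (target 216.8 g)
Mass balance on the glass: total batch − LOI = 2000 g (oxide target masses add up to 2000 g; versus the stated basis of 2000 g — gaps are rounding artifacts).
Batch grand total — Σ batch = 2180 g; Σ batch·LOI gives LOI loss = 180.6 g; yield, glass over the total, = 91.72%.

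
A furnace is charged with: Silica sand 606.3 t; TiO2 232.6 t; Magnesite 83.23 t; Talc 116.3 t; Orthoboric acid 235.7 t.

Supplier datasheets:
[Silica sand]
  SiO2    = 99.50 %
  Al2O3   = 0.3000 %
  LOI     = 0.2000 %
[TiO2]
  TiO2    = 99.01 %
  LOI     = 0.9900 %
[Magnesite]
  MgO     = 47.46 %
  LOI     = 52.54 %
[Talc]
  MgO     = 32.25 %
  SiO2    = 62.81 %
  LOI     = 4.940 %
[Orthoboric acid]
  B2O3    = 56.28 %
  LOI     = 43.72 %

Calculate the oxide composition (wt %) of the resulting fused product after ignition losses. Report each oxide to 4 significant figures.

Glass mass = 1118 t (batch 1274 − LOI 156.0).
Composition: MgO 6.887%, SiO2 60.49%, Al2O3 0.1627%, B2O3 11.86%, TiO2 20.60%

Mid-chain values are shown (rounded to 4 significant digits) within the worked lines; exact precision is carried all the way through. Each reported figure takes a single rounding; all derived quantities are computed starting from the weights per 1118 t of glass at full precision (glass mass, the yield, totals, ignition loss, the five compositions) as given in question or answer.
Mass of each oxide from the mix:
  MgO: 83.23·0.4746 + 116.3·0.3225 = 77.01 t
  SiO2: 606.3·0.9950 + 116.3·0.6281 = 676.3 t
  Al2O3: 606.3·0.003000 = 1.819 t
  B2O3: 235.7·0.5628 = 132.7 t
  TiO2: 232.6·0.9901 = 230.3 t
LOI: 606.3·0.002000 + 232.6·0.009900 + 83.23·0.5254 + 116.3·0.04940 + 235.7·0.4372 = 156.0 t
batch − LOI leaves glass = 1274 − 156.0 = 1118 t (the oxide masses sum to this)
percent share: oxide ÷ glass, ×100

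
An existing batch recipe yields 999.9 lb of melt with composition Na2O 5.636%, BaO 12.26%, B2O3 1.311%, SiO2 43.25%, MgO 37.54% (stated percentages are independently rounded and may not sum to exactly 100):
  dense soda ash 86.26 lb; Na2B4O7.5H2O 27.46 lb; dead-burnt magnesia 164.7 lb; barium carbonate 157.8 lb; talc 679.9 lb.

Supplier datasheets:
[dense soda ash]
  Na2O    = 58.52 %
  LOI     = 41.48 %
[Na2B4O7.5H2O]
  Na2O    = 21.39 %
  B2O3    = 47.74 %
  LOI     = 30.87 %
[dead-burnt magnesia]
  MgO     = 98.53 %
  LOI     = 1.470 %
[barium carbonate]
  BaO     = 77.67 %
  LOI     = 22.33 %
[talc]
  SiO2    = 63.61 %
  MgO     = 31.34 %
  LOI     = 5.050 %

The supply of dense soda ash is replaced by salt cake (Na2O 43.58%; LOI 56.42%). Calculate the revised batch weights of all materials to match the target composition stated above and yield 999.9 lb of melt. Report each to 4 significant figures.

All arithmetic runs at full precision from start to finish — values along the way are shown (rounded to four significant figures) in the working; every reported number takes a single rounding — all derived quantities are re-derived in exact precision (ignition loss, the totals, the yield, the five compositions, glass mass) using the weight values at 999.9 lb of glass exactly as printed in question or answer.
Oxide mass targets, per 999.9 lb melt:
  Na2O: 5.636% × 999.9 = 56.35 lb
  BaO: 12.26% × 999.9 = 122.6 lb
  B2O3: 1.311% × 999.9 = 13.11 lb
  SiO2: 43.25% × 999.9 = 432.5 lb
  MgO: 37.54% × 999.9 = 375.4 lb
Checking each oxide sum with the batch weights as given, against the basis in use (every target is met by its sum up to rounding of the answer):
  Na2O: 115.8·0.4358 + 27.46·0.2139 = 56.34 lb (target 56.35 lb)
  BaO: 157.8·0.7767 = 122.6 lb (target 122.6 lb)
  B2O3: 27.46·0.4774 = 13.11 lb (target 13.11 lb)
  SiO2: 679.9·0.6361 = 432.5 lb (target 432.5 lb)
  MgO: 164.7·0.9853 + 679.9·0.3134 = 375.4 lb (target 375.4 lb)
The glass-mass cross-check: whole batch net of LOI = 999.9 lb (oxide target masses add up to 999.9 lb; against the stated basis, 999.9 lb — a pure rounding effect).
Batch grand total — Σ batch = 1146 lb; ignition loss, Σ(batch × LOI) = 145.8 lb; yield: glass divided by total = 87.27%.

Revised batch per 999.9 lb melt:
  salt cake: 115.8 lb
  Na2B4O7.5H2O: 27.46 lb
  dead-burnt magnesia: 164.7 lb
  barium carbonate: 157.8 lb
  talc: 679.9 lb
Total batch = 1146 lb; LOI loss = 145.8 lb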